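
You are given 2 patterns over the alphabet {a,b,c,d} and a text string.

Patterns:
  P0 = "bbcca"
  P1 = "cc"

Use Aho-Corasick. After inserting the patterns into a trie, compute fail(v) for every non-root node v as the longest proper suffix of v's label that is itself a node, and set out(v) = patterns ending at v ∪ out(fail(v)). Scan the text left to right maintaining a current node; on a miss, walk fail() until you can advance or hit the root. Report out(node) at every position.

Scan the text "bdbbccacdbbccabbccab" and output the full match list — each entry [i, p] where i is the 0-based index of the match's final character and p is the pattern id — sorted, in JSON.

Build:
Trie nodes:
  n0 'ε': b→1 c→6
  n1 'b': b→2
  n2 'bb': c→3
  n3 'bbc': c→4
  n4 'bbcc': a→5
  n5 'bbcca': ·  [P0 ends]
  n6 'c': c→7
  n7 'cc': ·  [P1 ends]

Failure links (BFS by depth):
  fail(1) 'b': from fail(0)=0 chase 'b': 0 ⇒ 0;  out=∅∪out(0)=∅
  fail(6) 'c': from fail(0)=0 chase 'c': 0 ⇒ 0;  out=∅∪out(0)=∅
  fail(2) 'bb': from fail(1)=0 chase 'b': 0 ⇒ 1;  out=∅∪out(1)=∅
  fail(7) 'cc': from fail(6)=0 chase 'c': 0 ⇒ 6;  out={1}∪out(6)={1}
  fail(3) 'bbc': from fail(2)=1 chase 'c': 1→0 ⇒ 6;  out=∅∪out(6)=∅
  fail(4) 'bbcc': from fail(3)=6 chase 'c': 6 ⇒ 7;  out=∅∪out(7)={1}
  fail(5) 'bbcca': from fail(4)=7 chase 'a': 7→6→0 ⇒ 0;  out={0}∪out(0)={0}

Text stream:
[0] read 'b'  n0⇒n1
[1] read 'd'  n1⇒n0 ·f
[2] read 'b'  n0⇒n1
[3] read 'b'  n1⇒n2
[4] read 'c'  n2⇒n3
[5] read 'c'  n3⇒n4  → match P1@[4:5]
[6] read 'a'  n4⇒n5  → match P0@[2:6]
[7] read 'c'  n5⇒n6 ·f
[8] read 'd'  n6⇒n0 ·f
[9] read 'b'  n0⇒n1
[10] read 'b'  n1⇒n2
[11] read 'c'  n2⇒n3
[12] read 'c'  n3⇒n4  → match P1@[11:12]
[13] read 'a'  n4⇒n5  → match P0@[9:13]
[14] read 'b'  n5⇒n1 ·f
[15] read 'b'  n1⇒n2
[16] read 'c'  n2⇒n3
[17] read 'c'  n3⇒n4  → match P1@[16:17]
[18] read 'a'  n4⇒n5  → match P0@[14:18]
[19] read 'b'  n5⇒n1 ·f

Result: [[5,1],[6,0],[12,1],[13,0],[17,1],[18,0]]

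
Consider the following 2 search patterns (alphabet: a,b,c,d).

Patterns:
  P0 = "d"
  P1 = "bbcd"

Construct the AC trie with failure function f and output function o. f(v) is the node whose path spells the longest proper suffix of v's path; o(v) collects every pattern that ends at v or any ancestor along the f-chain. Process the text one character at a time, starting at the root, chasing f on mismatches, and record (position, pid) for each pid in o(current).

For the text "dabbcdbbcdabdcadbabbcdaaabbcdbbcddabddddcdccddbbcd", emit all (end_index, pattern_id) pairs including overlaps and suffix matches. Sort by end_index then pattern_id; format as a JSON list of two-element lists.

Build automaton:
Trie nodes:
  0='ε' goto b→2 d→1
  1='d' goto ·  ←P0
  2='b' goto b→3
  3='bb' goto c→4
  4='bbc' goto d→5
  5='bbcd' goto ·  ←P1

Failure links (BFS by depth):
  fail(1) 'd': from fail(0)=0 chase 'd': 0 ⇒ 0;  out={0}∪out(0)={0}
  fail(2) 'b': from fail(0)=0 chase 'b': 0 ⇒ 0;  out=∅∪out(0)=∅
  fail(3) 'bb': from fail(2)=0 chase 'b': 0 ⇒ 2;  out=∅∪out(2)=∅
  fail(4) 'bbc': from fail(3)=2 chase 'c': 2→0 ⇒ 0;  out=∅∪out(0)=∅
  fail(5) 'bbcd': from fail(4)=0 chase 'd': 0 ⇒ 1;  out={1}∪out(1)={0,1}

Text stream:
i=0 'd': node 0→1  → match P0@[0:0]
i=1 'a': node 1→0 (fail-walked)
i=2 'b': node 0→2
i=3 'b': node 2→3
i=4 'c': node 3→4
i=5 'd': node 4→5  → match P0@[5:5],P1@[2:5]
i=6 'b': node 5→2 (fail-walked)
i=7 'b': node 2→3
i=8 'c': node 3→4
i=9 'd': node 4→5  → match P0@[9:9],P1@[6:9]
i=10 'a': node 5→0 (fail-walked)
i=11 'b': node 0→2
i=12 'd': node 2→1 (fail-walked)  → match P0@[12:12]
i=13 'c': node 1→0 (fail-walked)
i=14 'a': node 0→0
i=15 'd': node 0→1  → match P0@[15:15]
i=16 'b': node 1→2 (fail-walked)
i=17 'a': node 2→0 (fail-walked)
i=18 'b': node 0→2
i=19 'b': node 2→3
i=20 'c': node 3→4
i=21 'd': node 4→5  → match P0@[21:21],P1@[18:21]
i=22 'a': node 5→0 (fail-walked)
i=23 'a': node 0→0
i=24 'a': node 0→0
i=25 'b': node 0→2
i=26 'b': node 2→3
i=27 'c': node 3→4
i=28 'd': node 4→5  → match P0@[28:28],P1@[25:28]
i=29 'b': node 5→2 (fail-walked)
i=30 'b': node 2→3
i=31 'c': node 3→4
i=32 'd': node 4→5  → match P0@[32:32],P1@[29:32]
i=33 'd': node 5→1 (fail-walked)  → match P0@[33:33]
i=34 'a': node 1→0 (fail-walked)
i=35 'b': node 0→2
i=36 'd': node 2→1 (fail-walked)  → match P0@[36:36]
i=37 'd': node 1→1 (fail-walked)  → match P0@[37:37]
i=38 'd': node 1→1 (fail-walked)  → match P0@[38:38]
i=39 'd': node 1→1 (fail-walked)  → match P0@[39:39]
i=40 'c': node 1→0 (fail-walked)
i=41 'd': node 0→1  → match P0@[41:41]
i=42 'c': node 1→0 (fail-walked)
i=43 'c': node 0→0
i=44 'd': node 0→1  → match P0@[44:44]
i=45 'd': node 1→1 (fail-walked)  → match P0@[45:45]
i=46 'b': node 1→2 (fail-walked)
i=47 'b': node 2→3
i=48 'c': node 3→4
i=49 'd': node 4→5  → match P0@[49:49],P1@[46:49]

All matches (sorted): [[0,0],[5,0],[5,1],[9,0],[9,1],[12,0],[15,0],[21,0],[21,1],[28,0],[28,1],[32,0],[32,1],[33,0],[36,0],[37,0],[38,0],[39,0],[41,0],[44,0],[45,0],[49,0],[49,1]]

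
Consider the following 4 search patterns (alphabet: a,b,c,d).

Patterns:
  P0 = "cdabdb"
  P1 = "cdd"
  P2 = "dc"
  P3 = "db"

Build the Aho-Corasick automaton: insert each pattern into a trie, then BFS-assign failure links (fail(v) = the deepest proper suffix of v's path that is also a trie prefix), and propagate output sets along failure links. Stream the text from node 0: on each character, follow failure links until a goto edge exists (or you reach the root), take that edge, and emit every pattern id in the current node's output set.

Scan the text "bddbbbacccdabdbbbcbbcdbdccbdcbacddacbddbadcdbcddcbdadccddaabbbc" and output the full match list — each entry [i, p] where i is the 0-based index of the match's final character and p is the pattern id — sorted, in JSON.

Build:
Trie (insert patterns):
  n0 'ε': c→1 d→8
  n1 'c': d→2
  n2 'cd': a→3 d→7
  n3 'cda': b→4
  n4 'cdab': d→5
  n5 'cdabd': b→6
  n6 'cdabdb': ·  ←P0
  n7 'cdd': ·  ←P1
  n8 'd': b→10 c→9
  n9 'dc': ·  ←P2
  n10 'db': ·  ←P3

BFS fail/out derivation:
  n1('c'): parent n0 fail=0; on 'c' 0 → fail=0;  out ∅∪∅=∅
  n8('d'): parent n0 fail=0; on 'd' 0 → fail=0;  out ∅∪∅=∅
  n2('cd'): parent n1 fail=0; on 'd' 0 → fail=8;  out ∅∪∅=∅
  n9('dc'): parent n8 fail=0; on 'c' 0 → fail=1;  out {2}∪∅={2}
  n10('db'): parent n8 fail=0; on 'b' 0 → fail=0;  out {3}∪∅={3}
  n3('cda'): parent n2 fail=8; on 'a' 8→0 → fail=0;  out ∅∪∅=∅
  n7('cdd'): parent n2 fail=8; on 'd' 8→0 → fail=8;  out {1}∪∅={1}
  n4('cdab'): parent n3 fail=0; on 'b' 0 → fail=0;  out ∅∪∅=∅
  n5('cdabd'): parent n4 fail=0; on 'd' 0 → fail=8;  out ∅∪∅=∅
  n6('cdabdb'): parent n5 fail=8; on 'b' 8 → fail=10;  out {0}∪{3}={0,3}

Text stream:
i=0 'b': node 0→0
i=1 'd': node 0→8
i=2 'd': node 8→8 ·f
i=3 'b': node 8→10  → match P3@[2:3]
i=4 'b': node 10→0 ·f
i=5 'b': node 0→0
i=6 'a': node 0→0
i=7 'c': node 0→1
i=8 'c': node 1→1 ·f
i=9 'c': node 1→1 ·f
i=10 'd': node 1→2
i=11 'a': node 2→3
i=12 'b': node 3→4
i=13 'd': node 4→5
i=14 'b': node 5→6  → match P0@[9:14],P3@[13:14]
i=15 'b': node 6→0 ·f
i=16 'b': node 0→0
i=17 'c': node 0→1
i=18 'b': node 1→0 ·f
i=19 'b': node 0→0
i=20 'c': node 0→1
i=21 'd': node 1→2
i=22 'b': node 2→10 ·f  → match P3@[21:22]
i=23 'd': node 10→8 ·f
i=24 'c': node 8→9  → match P2@[23:24]
i=25 'c': node 9→1 ·f
i=26 'b': node 1→0 ·f
i=27 'd': node 0→8
i=28 'c': node 8→9  → match P2@[27:28]
i=29 'b': node 9→0 ·f
i=30 'a': node 0→0
i=31 'c': node 0→1
i=32 'd': node 1→2
i=33 'd': node 2→7  → match P1@[31:33]
i=34 'a': node 7→0 ·f
i=35 'c': node 0→1
i=36 'b': node 1→0 ·f
i=37 'd': node 0→8
i=38 'd': node 8→8 ·f
i=39 'b': node 8→10  → match P3@[38:39]
i=40 'a': node 10→0 ·f
i=41 'd': node 0→8
i=42 'c': node 8→9  → match P2@[41:42]
i=43 'd': node 9→2 ·f
i=44 'b': node 2→10 ·f  → match P3@[43:44]
i=45 'c': node 10→1 ·f
i=46 'd': node 1→2
i=47 'd': node 2→7  → match P1@[45:47]
i=48 'c': node 7→9 ·f  → match P2@[47:48]
i=49 'b': node 9→0 ·f
i=50 'd': node 0→8
i=51 'a': node 8→0 ·f
i=52 'd': node 0→8
i=53 'c': node 8→9  → match P2@[52:53]
i=54 'c': node 9→1 ·f
i=55 'd': node 1→2
i=56 'd': node 2→7  → match P1@[54:56]
i=57 'a': node 7→0 ·f
i=58 'a': node 0→0
i=59 'b': node 0→0
i=60 'b': node 0→0
i=61 'b': node 0→0
i=62 'c': node 0→1

Result: [[3,3],[14,0],[14,3],[22,3],[24,2],[28,2],[33,1],[39,3],[42,2],[44,3],[47,1],[48,2],[53,2],[56,1]]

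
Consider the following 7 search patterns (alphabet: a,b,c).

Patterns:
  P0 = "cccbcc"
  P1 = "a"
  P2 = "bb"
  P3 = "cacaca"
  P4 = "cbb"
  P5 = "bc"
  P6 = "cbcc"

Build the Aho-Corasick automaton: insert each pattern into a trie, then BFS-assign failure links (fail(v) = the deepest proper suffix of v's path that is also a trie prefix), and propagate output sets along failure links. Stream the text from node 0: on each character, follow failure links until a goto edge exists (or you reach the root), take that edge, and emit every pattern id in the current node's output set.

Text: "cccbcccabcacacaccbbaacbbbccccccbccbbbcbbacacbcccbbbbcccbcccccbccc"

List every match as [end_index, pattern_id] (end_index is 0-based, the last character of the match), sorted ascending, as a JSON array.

Construct AC machine:
Trie nodes:
  n0 'ε': a→7 b→8 c→1
  n1 'c': a→10 b→15 c→2
  n2 'cc': c→3
  n3 'ccc': b→4
  n4 'cccb': c→5
  n5 'cccbc': c→6
  n6 'cccbcc': ·  ←P0
  n7 'a': ·  ←P1
  n8 'b': b→9 c→17
  n9 'bb': ·  ←P2
  n10 'ca': c→11
  n11 'cac': a→12
  n12 'caca': c→13
  n13 'cacac': a→14
  n14 'cacaca': ·  ←P3
  n15 'cb': b→16 c→18
  n16 'cbb': ·  ←P4
  n17 'bc': ·  ←P5
  n18 'cbc': c→19
  n19 'cbcc': ·  ←P6

BFS fail/out derivation:
  fail(1) 'c': from fail(0)=0 chase 'c': 0 ⇒ 0;  out=∅∪out(0)=∅
  fail(7) 'a': from fail(0)=0 chase 'a': 0 ⇒ 0;  out={1}∪out(0)={1}
  fail(8) 'b': from fail(0)=0 chase 'b': 0 ⇒ 0;  out=∅∪out(0)=∅
  fail(2) 'cc': from fail(1)=0 chase 'c': 0 ⇒ 1;  out=∅∪out(1)=∅
  fail(9) 'bb': from fail(8)=0 chase 'b': 0 ⇒ 8;  out={2}∪out(8)={2}
  fail(10) 'ca': from fail(1)=0 chase 'a': 0 ⇒ 7;  out=∅∪out(7)={1}
  fail(15) 'cb': from fail(1)=0 chase 'b': 0 ⇒ 8;  out=∅∪out(8)=∅
  fail(17) 'bc': from fail(8)=0 chase 'c': 0 ⇒ 1;  out={5}∪out(1)={5}
  fail(3) 'ccc': from fail(2)=1 chase 'c': 1 ⇒ 2;  out=∅∪out(2)=∅
  fail(11) 'cac': from fail(10)=7 chase 'c': 7→0 ⇒ 1;  out=∅∪out(1)=∅
  fail(16) 'cbb': from fail(15)=8 chase 'b': 8 ⇒ 9;  out={4}∪out(9)={2,4}
  fail(18) 'cbc': from fail(15)=8 chase 'c': 8 ⇒ 17;  out=∅∪out(17)={5}
  fail(4) 'cccb': from fail(3)=2 chase 'b': 2→1 ⇒ 15;  out=∅∪out(15)=∅
  fail(12) 'caca': from fail(11)=1 chase 'a': 1 ⇒ 10;  out=∅∪out(10)={1}
  fail(19) 'cbcc': from fail(18)=17 chase 'c': 17→1 ⇒ 2;  out={6}∪out(2)={6}
  fail(5) 'cccbc': from fail(4)=15 chase 'c': 15 ⇒ 18;  out=∅∪out(18)={5}
  fail(13) 'cacac': from fail(12)=10 chase 'c': 10 ⇒ 11;  out=∅∪out(11)=∅
  fail(6) 'cccbcc': from fail(5)=18 chase 'c': 18 ⇒ 19;  out={0}∪out(19)={0,6}
  fail(14) 'cacaca': from fail(13)=11 chase 'a': 11 ⇒ 12;  out={3}∪out(12)={1,3}

Run:
[0] read 'c'  n0⇒n1
[1] read 'c'  n1⇒n2
[2] read 'c'  n2⇒n3
[3] read 'b'  n3⇒n4
[4] read 'c'  n4⇒n5  emit P5@[3:4]
[5] read 'c'  n5⇒n6  emit P0@[0:5],P6@[2:5]
[6] read 'c'  n6⇒n3 ·f
[7] read 'a'  n3⇒n10 ·f  emit P1@[7:7]
[8] read 'b'  n10⇒n8 ·f
[9] read 'c'  n8⇒n17  emit P5@[8:9]
[10] read 'a'  n17⇒n10 ·f  emit P1@[10:10]
[11] read 'c'  n10⇒n11
[12] read 'a'  n11⇒n12  emit P1@[12:12]
[13] read 'c'  n12⇒n13
[14] read 'a'  n13⇒n14  emit P1@[14:14],P3@[9:14]
[15] read 'c'  n14⇒n13 ·f
[16] read 'c'  n13⇒n2 ·f
[17] read 'b'  n2⇒n15 ·f
[18] read 'b'  n15⇒n16  emit P2@[17:18],P4@[16:18]
[19] read 'a'  n16⇒n7 ·f  emit P1@[19:19]
[20] read 'a'  n7⇒n7 ·f  emit P1@[20:20]
[21] read 'c'  n7⇒n1 ·f
[22] read 'b'  n1⇒n15
[23] read 'b'  n15⇒n16  emit P2@[22:23],P4@[21:23]
[24] read 'b'  n16⇒n9 ·f  emit P2@[23:24]
[25] read 'c'  n9⇒n17 ·f  emit P5@[24:25]
[26] read 'c'  n17⇒n2 ·f
[27] read 'c'  n2⇒n3
[28] read 'c'  n3⇒n3 ·f
[29] read 'c'  n3⇒n3 ·f
[30] read 'c'  n3⇒n3 ·f
[31] read 'b'  n3⇒n4
[32] read 'c'  n4⇒n5  emit P5@[31:32]
[33] read 'c'  n5⇒n6  emit P0@[28:33],P6@[30:33]
[34] read 'b'  n6⇒n15 ·f
[35] read 'b'  n15⇒n16  emit P2@[34:35],P4@[33:35]
[36] read 'b'  n16⇒n9 ·f  emit P2@[35:36]
[37] read 'c'  n9⇒n17 ·f  emit P5@[36:37]
[38] read 'b'  n17⇒n15 ·f
[39] read 'b'  n15⇒n16  emit P2@[38:39],P4@[37:39]
[40] read 'a'  n16⇒n7 ·f  emit P1@[40:40]
[41] read 'c'  n7⇒n1 ·f
[42] read 'a'  n1⇒n10  emit P1@[42:42]
[43] read 'c'  n10⇒n11
[44] read 'b'  n11⇒n15 ·f
[45] read 'c'  n15⇒n18  emit P5@[44:45]
[46] read 'c'  n18⇒n19  emit P6@[43:46]
[47] read 'c'  n19⇒n3 ·f
[48] read 'b'  n3⇒n4
[49] read 'b'  n4⇒n16 ·f  emit P2@[48:49],P4@[47:49]
[50] read 'b'  n16⇒n9 ·f  emit P2@[49:50]
[51] read 'b'  n9⇒n9 ·f  emit P2@[50:51]
[52] read 'c'  n9⇒n17 ·f  emit P5@[51:52]
[53] read 'c'  n17⇒n2 ·f
[54] read 'c'  n2⇒n3
[55] read 'b'  n3⇒n4
[56] read 'c'  n4⇒n5  emit P5@[55:56]
[57] read 'c'  n5⇒n6  emit P0@[52:57],P6@[54:57]
[58] read 'c'  n6⇒n3 ·f
[59] read 'c'  n3⇒n3 ·f
[60] read 'c'  n3⇒n3 ·f
[61] read 'b'  n3⇒n4
[62] read 'c'  n4⇒n5  emit P5@[61:62]
[63] read 'c'  n5⇒n6  emit P0@[58:63],P6@[60:63]
[64] read 'c'  n6⇒n3 ·f

Result: [[4,5],[5,0],[5,6],[7,1],[9,5],[10,1],[12,1],[14,1],[14,3],[18,2],[18,4],[19,1],[20,1],[23,2],[23,4],[24,2],[25,5],[32,5],[33,0],[33,6],[35,2],[35,4],[36,2],[37,5],[39,2],[39,4],[40,1],[42,1],[45,5],[46,6],[49,2],[49,4],[50,2],[51,2],[52,5],[56,5],[57,0],[57,6],[62,5],[63,0],[63,6]]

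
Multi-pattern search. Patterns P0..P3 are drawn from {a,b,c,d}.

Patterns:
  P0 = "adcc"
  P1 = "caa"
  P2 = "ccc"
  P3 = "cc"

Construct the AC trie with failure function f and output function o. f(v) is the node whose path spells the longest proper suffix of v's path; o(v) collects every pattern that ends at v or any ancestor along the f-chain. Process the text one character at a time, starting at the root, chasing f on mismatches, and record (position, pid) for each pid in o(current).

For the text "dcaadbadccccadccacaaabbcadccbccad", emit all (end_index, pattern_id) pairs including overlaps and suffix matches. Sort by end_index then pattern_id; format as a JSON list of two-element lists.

Build automaton:
Trie (insert patterns):
  0='ε' goto a→1 c→5
  1='a' goto d→2
  2='ad' goto c→3
  3='adc' goto c→4
  4='adcc' goto ·  [P0 ends]
  5='c' goto a→6 c→8
  6='ca' goto a→7
  7='caa' goto ·  [P1 ends]
  8='cc' goto c→9  [P3 ends]
  9='ccc' goto ·  [P2 ends]

Failure links (BFS by depth):
  fail(1) 'a': from fail(0)=0 chase 'a': 0 ⇒ 0;  out=∅∪out(0)=∅
  fail(5) 'c': from fail(0)=0 chase 'c': 0 ⇒ 0;  out=∅∪out(0)=∅
  fail(2) 'ad': from fail(1)=0 chase 'd': 0 ⇒ 0;  out=∅∪out(0)=∅
  fail(6) 'ca': from fail(5)=0 chase 'a': 0 ⇒ 1;  out=∅∪out(1)=∅
  fail(8) 'cc': from fail(5)=0 chase 'c': 0 ⇒ 5;  out={3}∪out(5)={3}
  fail(3) 'adc': from fail(2)=0 chase 'c': 0 ⇒ 5;  out=∅∪out(5)=∅
  fail(7) 'caa': from fail(6)=1 chase 'a': 1→0 ⇒ 1;  out={1}∪out(1)={1}
  fail(9) 'ccc': from fail(8)=5 chase 'c': 5 ⇒ 8;  out={2}∪out(8)={2,3}
  fail(4) 'adcc': from fail(3)=5 chase 'c': 5 ⇒ 8;  out={0}∪out(8)={0,3}

Scan:
pos 0 'd': at 0
pos 1 'c': at 5
pos 2 'a': at 6
pos 3 'a': at 7  ** P1@[1:3]
pos 4 'd': at 2 ·f
pos 5 'b': at 0 ·f
pos 6 'a': at 1
pos 7 'd': at 2
pos 8 'c': at 3
pos 9 'c': at 4  ** P0@[6:9],P3@[8:9]
pos 10 'c': at 9 ·f  ** P2@[8:10],P3@[9:10]
pos 11 'c': at 9 ·f  ** P2@[9:11],P3@[10:11]
pos 12 'a': at 6 ·f
pos 13 'd': at 2 ·f
pos 14 'c': at 3
pos 15 'c': at 4  ** P0@[12:15],P3@[14:15]
pos 16 'a': at 6 ·f
pos 17 'c': at 5 ·f
pos 18 'a': at 6
pos 19 'a': at 7  ** P1@[17:19]
pos 20 'a': at 1 ·f
pos 21 'b': at 0 ·f
pos 22 'b': at 0
pos 23 'c': at 5
pos 24 'a': at 6
pos 25 'd': at 2 ·f
pos 26 'c': at 3
pos 27 'c': at 4  ** P0@[24:27],P3@[26:27]
pos 28 'b': at 0 ·f
pos 29 'c': at 5
pos 30 'c': at 8  ** P3@[29:30]
pos 31 'a': at 6 ·f
pos 32 'd': at 2 ·f

Matches: [[3,1],[9,0],[9,3],[10,2],[10,3],[11,2],[11,3],[15,0],[15,3],[19,1],[27,0],[27,3],[30,3]]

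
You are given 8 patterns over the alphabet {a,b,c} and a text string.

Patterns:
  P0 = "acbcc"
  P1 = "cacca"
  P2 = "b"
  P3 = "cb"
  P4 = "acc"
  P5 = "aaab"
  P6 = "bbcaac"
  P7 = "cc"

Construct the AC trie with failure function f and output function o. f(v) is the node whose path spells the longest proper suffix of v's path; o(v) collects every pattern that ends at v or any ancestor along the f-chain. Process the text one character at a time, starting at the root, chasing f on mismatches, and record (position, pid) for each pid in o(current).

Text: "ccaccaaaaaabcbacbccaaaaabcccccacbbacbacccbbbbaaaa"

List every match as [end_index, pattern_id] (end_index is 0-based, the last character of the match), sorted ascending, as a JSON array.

Construct AC machine:
Trie (insert patterns):
  n0 'ε': a→1 b→11 c→6
  n1 'a': a→14 c→2
  n2 'ac': b→3 c→13
  n3 'acb': c→4
  n4 'acbc': c→5
  n5 'acbcc': ·  ←P0
  n6 'c': a→7 b→12 c→22
  n7 'ca': c→8
  n8 'cac': c→9
  n9 'cacc': a→10
  n10 'cacca': ·  ←P1
  n11 'b': b→17  ←P2
  n12 'cb': ·  ←P3
  n13 'acc': ·  ←P4
  n14 'aa': a→15
  n15 'aaa': b→16
  n16 'aaab': ·  ←P5
  n17 'bb': c→18
  n18 'bbc': a→19
  n19 'bbca': a→20
  n20 'bbcaa': c→21
  n21 'bbcaac': ·  ←P6
  n22 'cc': ·  ←P7

BFS fail/out derivation:
  fail(1) 'a': from fail(0)=0 chase 'a': 0 ⇒ 0;  out=∅∪out(0)=∅
  fail(6) 'c': from fail(0)=0 chase 'c': 0 ⇒ 0;  out=∅∪out(0)=∅
  fail(11) 'b': from fail(0)=0 chase 'b': 0 ⇒ 0;  out={2}∪out(0)={2}
  fail(2) 'ac': from fail(1)=0 chase 'c': 0 ⇒ 6;  out=∅∪out(6)=∅
  fail(7) 'ca': from fail(6)=0 chase 'a': 0 ⇒ 1;  out=∅∪out(1)=∅
  fail(12) 'cb': from fail(6)=0 chase 'b': 0 ⇒ 11;  out={3}∪out(11)={2,3}
  fail(14) 'aa': from fail(1)=0 chase 'a': 0 ⇒ 1;  out=∅∪out(1)=∅
  fail(17) 'bb': from fail(11)=0 chase 'b': 0 ⇒ 11;  out=∅∪out(11)={2}
  fail(22) 'cc': from fail(6)=0 chase 'c': 0 ⇒ 6;  out={7}∪out(6)={7}
  fail(3) 'acb': from fail(2)=6 chase 'b': 6 ⇒ 12;  out=∅∪out(12)={2,3}
  fail(8) 'cac': from fail(7)=1 chase 'c': 1 ⇒ 2;  out=∅∪out(2)=∅
  fail(13) 'acc': from fail(2)=6 chase 'c': 6 ⇒ 22;  out={4}∪out(22)={4,7}
  fail(15) 'aaa': from fail(14)=1 chase 'a': 1 ⇒ 14;  out=∅∪out(14)=∅
  fail(18) 'bbc': from fail(17)=11 chase 'c': 11→0 ⇒ 6;  out=∅∪out(6)=∅
  fail(4) 'acbc': from fail(3)=12 chase 'c': 12→11→0 ⇒ 6;  out=∅∪out(6)=∅
  fail(9) 'cacc': from fail(8)=2 chase 'c': 2 ⇒ 13;  out=∅∪out(13)={4,7}
  fail(16) 'aaab': from fail(15)=14 chase 'b': 14→1→0 ⇒ 11;  out={5}∪out(11)={2,5}
  fail(19) 'bbca': from fail(18)=6 chase 'a': 6 ⇒ 7;  out=∅∪out(7)=∅
  fail(5) 'acbcc': from fail(4)=6 chase 'c': 6 ⇒ 22;  out={0}∪out(22)={0,7}
  fail(10) 'cacca': from fail(9)=13 chase 'a': 13→22→6 ⇒ 7;  out={1}∪out(7)={1}
  fail(20) 'bbcaa': from fail(19)=7 chase 'a': 7→1 ⇒ 14;  out=∅∪out(14)=∅
  fail(21) 'bbcaac': from fail(20)=14 chase 'c': 14→1 ⇒ 2;  out={6}∪out(2)={6}

Scan:
[0] read 'c'  n0⇒n6
[1] read 'c'  n6⇒n22  emit P7@[0:1]
[2] read 'a'  n22⇒n7 (fail-walked)
[3] read 'c'  n7⇒n8
[4] read 'c'  n8⇒n9  emit P4@[2:4],P7@[3:4]
[5] read 'a'  n9⇒n10  emit P1@[1:5]
[6] read 'a'  n10⇒n14 (fail-walked)
[7] read 'a'  n14⇒n15
[8] read 'a'  n15⇒n15 (fail-walked)
[9] read 'a'  n15⇒n15 (fail-walked)
[10] read 'a'  n15⇒n15 (fail-walked)
[11] read 'b'  n15⇒n16  emit P2@[11:11],P5@[8:11]
[12] read 'c'  n16⇒n6 (fail-walked)
[13] read 'b'  n6⇒n12  emit P2@[13:13],P3@[12:13]
[14] read 'a'  n12⇒n1 (fail-walked)
[15] read 'c'  n1⇒n2
[16] read 'b'  n2⇒n3  emit P2@[16:16],P3@[15:16]
[17] read 'c'  n3⇒n4
[18] read 'c'  n4⇒n5  emit P0@[14:18],P7@[17:18]
[19] read 'a'  n5⇒n7 (fail-walked)
[20] read 'a'  n7⇒n14 (fail-walked)
[21] read 'a'  n14⇒n15
[22] read 'a'  n15⇒n15 (fail-walked)
[23] read 'a'  n15⇒n15 (fail-walked)
[24] read 'b'  n15⇒n16  emit P2@[24:24],P5@[21:24]
[25] read 'c'  n16⇒n6 (fail-walked)
[26] read 'c'  n6⇒n22  emit P7@[25:26]
[27] read 'c'  n22⇒n22 (fail-walked)  emit P7@[26:27]
[28] read 'c'  n22⇒n22 (fail-walked)  emit P7@[27:28]
[29] read 'c'  n22⇒n22 (fail-walked)  emit P7@[28:29]
[30] read 'a'  n22⇒n7 (fail-walked)
[31] read 'c'  n7⇒n8
[32] read 'b'  n8⇒n3 (fail-walked)  emit P2@[32:32],P3@[31:32]
[33] read 'b'  n3⇒n17 (fail-walked)  emit P2@[33:33]
[34] read 'a'  n17⇒n1 (fail-walked)
[35] read 'c'  n1⇒n2
[36] read 'b'  n2⇒n3  emit P2@[36:36],P3@[35:36]
[37] read 'a'  n3⇒n1 (fail-walked)
[38] read 'c'  n1⇒n2
[39] read 'c'  n2⇒n13  emit P4@[37:39],P7@[38:39]
[40] read 'c'  n13⇒n22 (fail-walked)  emit P7@[39:40]
[41] read 'b'  n22⇒n12 (fail-walked)  emit P2@[41:41],P3@[40:41]
[42] read 'b'  n12⇒n17 (fail-walked)  emit P2@[42:42]
[43] read 'b'  n17⇒n17 (fail-walked)  emit P2@[43:43]
[44] read 'b'  n17⇒n17 (fail-walked)  emit P2@[44:44]
[45] read 'a'  n17⇒n1 (fail-walked)
[46] read 'a'  n1⇒n14
[47] read 'a'  n14⇒n15
[48] read 'a'  n15⇒n15 (fail-walked)

Result: [[1,7],[4,4],[4,7],[5,1],[11,2],[11,5],[13,2],[13,3],[16,2],[16,3],[18,0],[18,7],[24,2],[24,5],[26,7],[27,7],[28,7],[29,7],[32,2],[32,3],[33,2],[36,2],[36,3],[39,4],[39,7],[40,7],[41,2],[41,3],[42,2],[43,2],[44,2]]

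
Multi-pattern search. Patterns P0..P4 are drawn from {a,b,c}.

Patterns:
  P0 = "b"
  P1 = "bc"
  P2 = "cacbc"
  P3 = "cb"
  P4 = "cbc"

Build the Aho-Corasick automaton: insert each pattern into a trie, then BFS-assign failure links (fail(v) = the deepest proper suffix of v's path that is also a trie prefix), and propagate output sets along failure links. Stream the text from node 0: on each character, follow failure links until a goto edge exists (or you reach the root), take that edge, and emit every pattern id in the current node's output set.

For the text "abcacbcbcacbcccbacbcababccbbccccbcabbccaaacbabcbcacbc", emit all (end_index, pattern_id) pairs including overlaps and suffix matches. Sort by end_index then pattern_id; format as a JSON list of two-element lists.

Build:
Trie nodes:
  0='ε' goto b→1 c→3
  1='b' goto c→2  [P0 ends]
  2='bc' goto ·  [P1 ends]
  3='c' goto a→4 b→8
  4='ca' goto c→5
  5='cac' goto b→6
  6='cacb' goto c→7
  7='cacbc' goto ·  [P2 ends]
  8='cb' goto c→9  [P3 ends]
  9='cbc' goto ·  [P4 ends]

BFS fail/out derivation:
  n1('b'): parent n0 fail=0; on 'b' 0 → fail=0;  out {0}∪∅={0}
  n3('c'): parent n0 fail=0; on 'c' 0 → fail=0;  out ∅∪∅=∅
  n2('bc'): parent n1 fail=0; on 'c' 0 → fail=3;  out {1}∪∅={1}
  n4('ca'): parent n3 fail=0; on 'a' 0 → fail=0;  out ∅∪∅=∅
  n8('cb'): parent n3 fail=0; on 'b' 0 → fail=1;  out {3}∪{0}={0,3}
  n5('cac'): parent n4 fail=0; on 'c' 0 → fail=3;  out ∅∪∅=∅
  n9('cbc'): parent n8 fail=1; on 'c' 1 → fail=2;  out {4}∪{1}={1,4}
  n6('cacb'): parent n5 fail=3; on 'b' 3 → fail=8;  out ∅∪{0,3}={0,3}
  n7('cacbc'): parent n6 fail=8; on 'c' 8 → fail=9;  out {2}∪{1,4}={1,2,4}

Text stream:
pos 0 'a': at 0
pos 1 'b': at 1  ** P0@[1:1]
pos 2 'c': at 2  ** P1@[1:2]
pos 3 'a': at 4 (via fail)
pos 4 'c': at 5
pos 5 'b': at 6  ** P0@[5:5],P3@[4:5]
pos 6 'c': at 7  ** P1@[5:6],P2@[2:6],P4@[4:6]
pos 7 'b': at 8 (via fail)  ** P0@[7:7],P3@[6:7]
pos 8 'c': at 9  ** P1@[7:8],P4@[6:8]
pos 9 'a': at 4 (via fail)
pos 10 'c': at 5
pos 11 'b': at 6  ** P0@[11:11],P3@[10:11]
pos 12 'c': at 7  ** P1@[11:12],P2@[8:12],P4@[10:12]
pos 13 'c': at 3 (via fail)
pos 14 'c': at 3 (via fail)
pos 15 'b': at 8  ** P0@[15:15],P3@[14:15]
pos 16 'a': at 0 (via fail)
pos 17 'c': at 3
pos 18 'b': at 8  ** P0@[18:18],P3@[17:18]
pos 19 'c': at 9  ** P1@[18:19],P4@[17:19]
pos 20 'a': at 4 (via fail)
pos 21 'b': at 1 (via fail)  ** P0@[21:21]
pos 22 'a': at 0 (via fail)
pos 23 'b': at 1  ** P0@[23:23]
pos 24 'c': at 2  ** P1@[23:24]
pos 25 'c': at 3 (via fail)
pos 26 'b': at 8  ** P0@[26:26],P3@[25:26]
pos 27 'b': at 1 (via fail)  ** P0@[27:27]
pos 28 'c': at 2  ** P1@[27:28]
pos 29 'c': at 3 (via fail)
pos 30 'c': at 3 (via fail)
pos 31 'c': at 3 (via fail)
pos 32 'b': at 8  ** P0@[32:32],P3@[31:32]
pos 33 'c': at 9  ** P1@[32:33],P4@[31:33]
pos 34 'a': at 4 (via fail)
pos 35 'b': at 1 (via fail)  ** P0@[35:35]
pos 36 'b': at 1 (via fail)  ** P0@[36:36]
pos 37 'c': at 2  ** P1@[36:37]
pos 38 'c': at 3 (via fail)
pos 39 'a': at 4
pos 40 'a': at 0 (via fail)
pos 41 'a': at 0
pos 42 'c': at 3
pos 43 'b': at 8  ** P0@[43:43],P3@[42:43]
pos 44 'a': at 0 (via fail)
pos 45 'b': at 1  ** P0@[45:45]
pos 46 'c': at 2  ** P1@[45:46]
pos 47 'b': at 8 (via fail)  ** P0@[47:47],P3@[46:47]
pos 48 'c': at 9  ** P1@[47:48],P4@[46:48]
pos 49 'a': at 4 (via fail)
pos 50 'c': at 5
pos 51 'b': at 6  ** P0@[51:51],P3@[50:51]
pos 52 'c': at 7  ** P1@[51:52],P2@[48:52],P4@[50:52]

Result: [[1,0],[2,1],[5,0],[5,3],[6,1],[6,2],[6,4],[7,0],[7,3],[8,1],[8,4],[11,0],[11,3],[12,1],[12,2],[12,4],[15,0],[15,3],[18,0],[18,3],[19,1],[19,4],[21,0],[23,0],[24,1],[26,0],[26,3],[27,0],[28,1],[32,0],[32,3],[33,1],[33,4],[35,0],[36,0],[37,1],[43,0],[43,3],[45,0],[46,1],[47,0],[47,3],[48,1],[48,4],[51,0],[51,3],[52,1],[52,2],[52,4]]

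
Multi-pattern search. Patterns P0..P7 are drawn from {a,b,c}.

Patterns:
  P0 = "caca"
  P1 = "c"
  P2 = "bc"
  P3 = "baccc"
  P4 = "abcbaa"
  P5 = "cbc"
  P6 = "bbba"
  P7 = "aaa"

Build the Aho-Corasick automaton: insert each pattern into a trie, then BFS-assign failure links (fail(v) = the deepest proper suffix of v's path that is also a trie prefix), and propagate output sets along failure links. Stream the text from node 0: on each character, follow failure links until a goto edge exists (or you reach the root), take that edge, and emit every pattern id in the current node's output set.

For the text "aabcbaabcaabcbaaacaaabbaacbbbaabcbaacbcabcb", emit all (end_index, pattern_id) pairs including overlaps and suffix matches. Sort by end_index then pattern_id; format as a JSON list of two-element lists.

Construct AC machine:
Trie (insert patterns):
  n0 'ε': a→11 b→5 c→1
  n1 'c': a→2 b→17  [P1 ends]
  n2 'ca': c→3
  n3 'cac': a→4
  n4 'caca': ·  [P0 ends]
  n5 'b': a→7 b→19 c→6
  n6 'bc': ·  [P2 ends]
  n7 'ba': c→8
  n8 'bac': c→9
  n9 'bacc': c→10
  n10 'baccc': ·  [P3 ends]
  n11 'a': a→22 b→12
  n12 'ab': c→13
  n13 'abc': b→14
  n14 'abcb': a→15
  n15 'abcba': a→16
  n16 'abcbaa': ·  [P4 ends]
  n17 'cb': c→18
  n18 'cbc': ·  [P5 ends]
  n19 'bb': b→20
  n20 'bbb': a→21
  n21 'bbba': ·  [P6 ends]
  n22 'aa': a→23
  n23 'aaa': ·  [P7 ends]

BFS fail/out derivation:
  fail(1) 'c': from fail(0)=0 chase 'c': 0 ⇒ 0;  out={1}∪out(0)={1}
  fail(5) 'b': from fail(0)=0 chase 'b': 0 ⇒ 0;  out=∅∪out(0)=∅
  fail(11) 'a': from fail(0)=0 chase 'a': 0 ⇒ 0;  out=∅∪out(0)=∅
  fail(2) 'ca': from fail(1)=0 chase 'a': 0 ⇒ 11;  out=∅∪out(11)=∅
  fail(6) 'bc': from fail(5)=0 chase 'c': 0 ⇒ 1;  out={2}∪out(1)={1,2}
  fail(7) 'ba': from fail(5)=0 chase 'a': 0 ⇒ 11;  out=∅∪out(11)=∅
  fail(12) 'ab': from fail(11)=0 chase 'b': 0 ⇒ 5;  out=∅∪out(5)=∅
  fail(17) 'cb': from fail(1)=0 chase 'b': 0 ⇒ 5;  out=∅∪out(5)=∅
  fail(19) 'bb': from fail(5)=0 chase 'b': 0 ⇒ 5;  out=∅∪out(5)=∅
  fail(22) 'aa': from fail(11)=0 chase 'a': 0 ⇒ 11;  out=∅∪out(11)=∅
  fail(3) 'cac': from fail(2)=11 chase 'c': 11→0 ⇒ 1;  out=∅∪out(1)={1}
  fail(8) 'bac': from fail(7)=11 chase 'c': 11→0 ⇒ 1;  out=∅∪out(1)={1}
  fail(13) 'abc': from fail(12)=5 chase 'c': 5 ⇒ 6;  out=∅∪out(6)={1,2}
  fail(18) 'cbc': from fail(17)=5 chase 'c': 5 ⇒ 6;  out={5}∪out(6)={1,2,5}
  fail(20) 'bbb': from fail(19)=5 chase 'b': 5 ⇒ 19;  out=∅∪out(19)=∅
  fail(23) 'aaa': from fail(22)=11 chase 'a': 11 ⇒ 22;  out={7}∪out(22)={7}
  fail(4) 'caca': from fail(3)=1 chase 'a': 1 ⇒ 2;  out={0}∪out(2)={0}
  fail(9) 'bacc': from fail(8)=1 chase 'c': 1→0 ⇒ 1;  out=∅∪out(1)={1}
  fail(14) 'abcb': from fail(13)=6 chase 'b': 6→1 ⇒ 17;  out=∅∪out(17)=∅
  fail(21) 'bbba': from fail(20)=19 chase 'a': 19→5 ⇒ 7;  out={6}∪out(7)={6}
  fail(10) 'baccc': from fail(9)=1 chase 'c': 1→0 ⇒ 1;  out={3}∪out(1)={1,3}
  fail(15) 'abcba': from fail(14)=17 chase 'a': 17→5 ⇒ 7;  out=∅∪out(7)=∅
  fail(16) 'abcbaa': from fail(15)=7 chase 'a': 7→11 ⇒ 22;  out={4}∪out(22)={4}

Scan:
pos 0 'a': at 11
pos 1 'a': at 22
pos 2 'b': at 12 (fail-walked)
pos 3 'c': at 13  ** P1@[3:3],P2@[2:3]
pos 4 'b': at 14
pos 5 'a': at 15
pos 6 'a': at 16  ** P4@[1:6]
pos 7 'b': at 12 (fail-walked)
pos 8 'c': at 13  ** P1@[8:8],P2@[7:8]
pos 9 'a': at 2 (fail-walked)
pos 10 'a': at 22 (fail-walked)
pos 11 'b': at 12 (fail-walked)
pos 12 'c': at 13  ** P1@[12:12],P2@[11:12]
pos 13 'b': at 14
pos 14 'a': at 15
pos 15 'a': at 16  ** P4@[10:15]
pos 16 'a': at 23 (fail-walked)  ** P7@[14:16]
pos 17 'c': at 1 (fail-walked)  ** P1@[17:17]
pos 18 'a': at 2
pos 19 'a': at 22 (fail-walked)
pos 20 'a': at 23  ** P7@[18:20]
pos 21 'b': at 12 (fail-walked)
pos 22 'b': at 19 (fail-walked)
pos 23 'a': at 7 (fail-walked)
pos 24 'a': at 22 (fail-walked)
pos 25 'c': at 1 (fail-walked)  ** P1@[25:25]
pos 26 'b': at 17
pos 27 'b': at 19 (fail-walked)
pos 28 'b': at 20
pos 29 'a': at 21  ** P6@[26:29]
pos 30 'a': at 22 (fail-walked)
pos 31 'b': at 12 (fail-walked)
pos 32 'c': at 13  ** P1@[32:32],P2@[31:32]
pos 33 'b': at 14
pos 34 'a': at 15
pos 35 'a': at 16  ** P4@[30:35]
pos 36 'c': at 1 (fail-walked)  ** P1@[36:36]
pos 37 'b': at 17
pos 38 'c': at 18  ** P1@[38:38],P2@[37:38],P5@[36:38]
pos 39 'a': at 2 (fail-walked)
pos 40 'b': at 12 (fail-walked)
pos 41 'c': at 13  ** P1@[41:41],P2@[40:41]
pos 42 'b': at 14

Result: [[3,1],[3,2],[6,4],[8,1],[8,2],[12,1],[12,2],[15,4],[16,7],[17,1],[20,7],[25,1],[29,6],[32,1],[32,2],[35,4],[36,1],[38,1],[38,2],[38,5],[41,1],[41,2]]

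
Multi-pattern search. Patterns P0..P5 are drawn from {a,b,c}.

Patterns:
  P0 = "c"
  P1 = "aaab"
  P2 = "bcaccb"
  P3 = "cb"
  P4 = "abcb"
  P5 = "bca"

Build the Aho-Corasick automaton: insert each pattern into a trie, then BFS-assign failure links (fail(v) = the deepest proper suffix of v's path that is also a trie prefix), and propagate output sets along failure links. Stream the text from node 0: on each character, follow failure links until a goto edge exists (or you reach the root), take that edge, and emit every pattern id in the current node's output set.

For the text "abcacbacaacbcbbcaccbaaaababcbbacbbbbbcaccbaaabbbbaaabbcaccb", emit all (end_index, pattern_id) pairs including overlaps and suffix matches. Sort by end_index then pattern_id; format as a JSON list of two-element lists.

Construct AC machine:
Trie (insert patterns):
  0='ε' goto a→2 b→6 c→1
  1='c' goto b→12  [P0 ends]
  2='a' goto a→3 b→13
  3='aa' goto a→4
  4='aaa' goto b→5
  5='aaab' goto ·  [P1 ends]
  6='b' goto c→7
  7='bc' goto a→8
  8='bca' goto c→9  [P5 ends]
  9='bcac' goto c→10
  10='bcacc' goto b→11
  11='bcaccb' goto ·  [P2 ends]
  12='cb' goto ·  [P3 ends]
  13='ab' goto c→14
  14='abc' goto b→15
  15='abcb' goto ·  [P4 ends]

Failure links (BFS by depth):
  n1('c'): parent n0 fail=0; on 'c' 0 → fail=0;  out {0}∪∅={0}
  n2('a'): parent n0 fail=0; on 'a' 0 → fail=0;  out ∅∪∅=∅
  n6('b'): parent n0 fail=0; on 'b' 0 → fail=0;  out ∅∪∅=∅
  n3('aa'): parent n2 fail=0; on 'a' 0 → fail=2;  out ∅∪∅=∅
  n7('bc'): parent n6 fail=0; on 'c' 0 → fail=1;  out ∅∪{0}={0}
  n12('cb'): parent n1 fail=0; on 'b' 0 → fail=6;  out {3}∪∅={3}
  n13('ab'): parent n2 fail=0; on 'b' 0 → fail=6;  out ∅∪∅=∅
  n4('aaa'): parent n3 fail=2; on 'a' 2 → fail=3;  out ∅∪∅=∅
  n8('bca'): parent n7 fail=1; on 'a' 1→0 → fail=2;  out {5}∪∅={5}
  n14('abc'): parent n13 fail=6; on 'c' 6 → fail=7;  out ∅∪{0}={0}
  n5('aaab'): parent n4 fail=3; on 'b' 3→2 → fail=13;  out {1}∪∅={1}
  n9('bcac'): parent n8 fail=2; on 'c' 2→0 → fail=1;  out ∅∪{0}={0}
  n15('abcb'): parent n14 fail=7; on 'b' 7→1 → fail=12;  out {4}∪{3}={3,4}
  n10('bcacc'): parent n9 fail=1; on 'c' 1→0 → fail=1;  out ∅∪{0}={0}
  n11('bcaccb'): parent n10 fail=1; on 'b' 1 → fail=12;  out {2}∪{3}={2,3}

Text stream:
i=0 'a': node 0→2
i=1 'b': node 2→13
i=2 'c': node 13→14  → match P0@[2:2]
i=3 'a': node 14→8 (via fail)  → match P5@[1:3]
i=4 'c': node 8→9  → match P0@[4:4]
i=5 'b': node 9→12 (via fail)  → match P3@[4:5]
i=6 'a': node 12→2 (via fail)
i=7 'c': node 2→1 (via fail)  → match P0@[7:7]
i=8 'a': node 1→2 (via fail)
i=9 'a': node 2→3
i=10 'c': node 3→1 (via fail)  → match P0@[10:10]
i=11 'b': node 1→12  → match P3@[10:11]
i=12 'c': node 12→7 (via fail)  → match P0@[12:12]
i=13 'b': node 7→12 (via fail)  → match P3@[12:13]
i=14 'b': node 12→6 (via fail)
i=15 'c': node 6→7  → match P0@[15:15]
i=16 'a': node 7→8  → match P5@[14:16]
i=17 'c': node 8→9  → match P0@[17:17]
i=18 'c': node 9→10  → match P0@[18:18]
i=19 'b': node 10→11  → match P2@[14:19],P3@[18:19]
i=20 'a': node 11→2 (via fail)
i=21 'a': node 2→3
i=22 'a': node 3→4
i=23 'a': node 4→4 (via fail)
i=24 'b': node 4→5  → match P1@[21:24]
i=25 'a': node 5→2 (via fail)
i=26 'b': node 2→13
i=27 'c': node 13→14  → match P0@[27:27]
i=28 'b': node 14→15  → match P3@[27:28],P4@[25:28]
i=29 'b': node 15→6 (via fail)
i=30 'a': node 6→2 (via fail)
i=31 'c': node 2→1 (via fail)  → match P0@[31:31]
i=32 'b': node 1→12  → match P3@[31:32]
i=33 'b': node 12→6 (via fail)
i=34 'b': node 6→6 (via fail)
i=35 'b': node 6→6 (via fail)
i=36 'b': node 6→6 (via fail)
i=37 'c': node 6→7  → match P0@[37:37]
i=38 'a': node 7→8  → match P5@[36:38]
i=39 'c': node 8→9  → match P0@[39:39]
i=40 'c': node 9→10  → match P0@[40:40]
i=41 'b': node 10→11  → match P2@[36:41],P3@[40:41]
i=42 'a': node 11→2 (via fail)
i=43 'a': node 2→3
i=44 'a': node 3→4
i=45 'b': node 4→5  → match P1@[42:45]
i=46 'b': node 5→6 (via fail)
i=47 'b': node 6→6 (via fail)
i=48 'b': node 6→6 (via fail)
i=49 'a': node 6→2 (via fail)
i=50 'a': node 2→3
i=51 'a': node 3→4
i=52 'b': node 4→5  → match P1@[49:52]
i=53 'b': node 5→6 (via fail)
i=54 'c': node 6→7  → match P0@[54:54]
i=55 'a': node 7→8  → match P5@[53:55]
i=56 'c': node 8→9  → match P0@[56:56]
i=57 'c': node 9→10  → match P0@[57:57]
i=58 'b': node 10→11  → match P2@[53:58],P3@[57:58]

All matches (sorted): [[2,0],[3,5],[4,0],[5,3],[7,0],[10,0],[11,3],[12,0],[13,3],[15,0],[16,5],[17,0],[18,0],[19,2],[19,3],[24,1],[27,0],[28,3],[28,4],[31,0],[32,3],[37,0],[38,5],[39,0],[40,0],[41,2],[41,3],[45,1],[52,1],[54,0],[55,5],[56,0],[57,0],[58,2],[58,3]]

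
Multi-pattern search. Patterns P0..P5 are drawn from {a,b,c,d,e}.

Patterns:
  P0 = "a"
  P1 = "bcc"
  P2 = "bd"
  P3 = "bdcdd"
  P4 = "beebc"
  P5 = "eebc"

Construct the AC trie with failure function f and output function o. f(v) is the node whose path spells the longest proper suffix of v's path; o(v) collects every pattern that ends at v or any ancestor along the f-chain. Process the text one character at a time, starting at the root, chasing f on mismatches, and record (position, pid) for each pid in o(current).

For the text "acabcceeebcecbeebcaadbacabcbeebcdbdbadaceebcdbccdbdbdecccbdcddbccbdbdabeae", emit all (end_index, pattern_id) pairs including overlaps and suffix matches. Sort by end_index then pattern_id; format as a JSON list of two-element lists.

Construct AC machine:
Trie (insert patterns):
  n0 'ε': a→1 b→2 e→13
  n1 'a': ·  [P0 ends]
  n2 'b': c→3 d→5 e→9
  n3 'bc': c→4
  n4 'bcc': ·  [P1 ends]
  n5 'bd': c→6  [P2 ends]
  n6 'bdc': d→7
  n7 'bdcd': d→8
  n8 'bdcdd': ·  [P3 ends]
  n9 'be': e→10
  n10 'bee': b→11
  n11 'beeb': c→12
  n12 'beebc': ·  [P4 ends]
  n13 'e': e→14
  n14 'ee': b→15
  n15 'eeb': c→16
  n16 'eebc': ·  [P5 ends]

Failure links (BFS by depth):
  n1('a'): parent n0 fail=0; on 'a' 0 → fail=0;  out {0}∪∅={0}
  n2('b'): parent n0 fail=0; on 'b' 0 → fail=0;  out ∅∪∅=∅
  n13('e'): parent n0 fail=0; on 'e' 0 → fail=0;  out ∅∪∅=∅
  n3('bc'): parent n2 fail=0; on 'c' 0 → fail=0;  out ∅∪∅=∅
  n5('bd'): parent n2 fail=0; on 'd' 0 → fail=0;  out {2}∪∅={2}
  n9('be'): parent n2 fail=0; on 'e' 0 → fail=13;  out ∅∪∅=∅
  n14('ee'): parent n13 fail=0; on 'e' 0 → fail=13;  out ∅∪∅=∅
  n4('bcc'): parent n3 fail=0; on 'c' 0 → fail=0;  out {1}∪∅={1}
  n6('bdc'): parent n5 fail=0; on 'c' 0 → fail=0;  out ∅∪∅=∅
  n10('bee'): parent n9 fail=13; on 'e' 13 → fail=14;  out ∅∪∅=∅
  n15('eeb'): parent n14 fail=13; on 'b' 13→0 → fail=2;  out ∅∪∅=∅
  n7('bdcd'): parent n6 fail=0; on 'd' 0 → fail=0;  out ∅∪∅=∅
  n11('beeb'): parent n10 fail=14; on 'b' 14 → fail=15;  out ∅∪∅=∅
  n16('eebc'): parent n15 fail=2; on 'c' 2 → fail=3;  out {5}∪∅={5}
  n8('bdcdd'): parent n7 fail=0; on 'd' 0 → fail=0;  out {3}∪∅={3}
  n12('beebc'): parent n11 fail=15; on 'c' 15 → fail=16;  out {4}∪{5}={4,5}

Text stream:
[0] read 'a'  n0⇒n1  emit P0@[0:0]
[1] read 'c'  n1⇒n0 (fail-walked)
[2] read 'a'  n0⇒n1  emit P0@[2:2]
[3] read 'b'  n1⇒n2 (fail-walked)
[4] read 'c'  n2⇒n3
[5] read 'c'  n3⇒n4  emit P1@[3:5]
[6] read 'e'  n4⇒n13 (fail-walked)
[7] read 'e'  n13⇒n14
[8] read 'e'  n14⇒n14 (fail-walked)
[9] read 'b'  n14⇒n15
[10] read 'c'  n15⇒n16  emit P5@[7:10]
[11] read 'e'  n16⇒n13 (fail-walked)
[12] read 'c'  n13⇒n0 (fail-walked)
[13] read 'b'  n0⇒n2
[14] read 'e'  n2⇒n9
[15] read 'e'  n9⇒n10
[16] read 'b'  n10⇒n11
[17] read 'c'  n11⇒n12  emit P4@[13:17],P5@[14:17]
[18] read 'a'  n12⇒n1 (fail-walked)  emit P0@[18:18]
[19] read 'a'  n1⇒n1 (fail-walked)  emit P0@[19:19]
[20] read 'd'  n1⇒n0 (fail-walked)
[21] read 'b'  n0⇒n2
[22] read 'a'  n2⇒n1 (fail-walked)  emit P0@[22:22]
[23] read 'c'  n1⇒n0 (fail-walked)
[24] read 'a'  n0⇒n1  emit P0@[24:24]
[25] read 'b'  n1⇒n2 (fail-walked)
[26] read 'c'  n2⇒n3
[27] read 'b'  n3⇒n2 (fail-walked)
[28] read 'e'  n2⇒n9
[29] read 'e'  n9⇒n10
[30] read 'b'  n10⇒n11
[31] read 'c'  n11⇒n12  emit P4@[27:31],P5@[28:31]
[32] read 'd'  n12⇒n0 (fail-walked)
[33] read 'b'  n0⇒n2
[34] read 'd'  n2⇒n5  emit P2@[33:34]
[35] read 'b'  n5⇒n2 (fail-walked)
[36] read 'a'  n2⇒n1 (fail-walked)  emit P0@[36:36]
[37] read 'd'  n1⇒n0 (fail-walked)
[38] read 'a'  n0⇒n1  emit P0@[38:38]
[39] read 'c'  n1⇒n0 (fail-walked)
[40] read 'e'  n0⇒n13
[41] read 'e'  n13⇒n14
[42] read 'b'  n14⇒n15
[43] read 'c'  n15⇒n16  emit P5@[40:43]
[44] read 'd'  n16⇒n0 (fail-walked)
[45] read 'b'  n0⇒n2
[46] read 'c'  n2⇒n3
[47] read 'c'  n3⇒n4  emit P1@[45:47]
[48] read 'd'  n4⇒n0 (fail-walked)
[49] read 'b'  n0⇒n2
[50] read 'd'  n2⇒n5  emit P2@[49:50]
[51] read 'b'  n5⇒n2 (fail-walked)
[52] read 'd'  n2⇒n5  emit P2@[51:52]
[53] read 'e'  n5⇒n13 (fail-walked)
[54] read 'c'  n13⇒n0 (fail-walked)
[55] read 'c'  n0⇒n0
[56] read 'c'  n0⇒n0
[57] read 'b'  n0⇒n2
[58] read 'd'  n2⇒n5  emit P2@[57:58]
[59] read 'c'  n5⇒n6
[60] read 'd'  n6⇒n7
[61] read 'd'  n7⇒n8  emit P3@[57:61]
[62] read 'b'  n8⇒n2 (fail-walked)
[63] read 'c'  n2⇒n3
[64] read 'c'  n3⇒n4  emit P1@[62:64]
[65] read 'b'  n4⇒n2 (fail-walked)
[66] read 'd'  n2⇒n5  emit P2@[65:66]
[67] read 'b'  n5⇒n2 (fail-walked)
[68] read 'd'  n2⇒n5  emit P2@[67:68]
[69] read 'a'  n5⇒n1 (fail-walked)  emit P0@[69:69]
[70] read 'b'  n1⇒n2 (fail-walked)
[71] read 'e'  n2⇒n9
[72] read 'a'  n9⇒n1 (fail-walked)  emit P0@[72:72]
[73] read 'e'  n1⇒n13 (fail-walked)

Matches: [[0,0],[2,0],[5,1],[10,5],[17,4],[17,5],[18,0],[19,0],[22,0],[24,0],[31,4],[31,5],[34,2],[36,0],[38,0],[43,5],[47,1],[50,2],[52,2],[58,2],[61,3],[64,1],[66,2],[68,2],[69,0],[72,0]]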